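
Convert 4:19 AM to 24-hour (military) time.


04:19

Input: 4:19 AM
AM hour stays: 4


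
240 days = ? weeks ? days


34 weeks 2 days

Weeks: 240 ÷ 7 = 34 remainder 2


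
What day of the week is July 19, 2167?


Zeller's congruence:
q=19, m=7, k=67, j=21
h = (19 + ⌊13×8/5⌋ + 67 + ⌊67/4⌋ + ⌊21/4⌋ - 2×21) mod 7
= (19 + 20 + 67 + 16 + 5 - 42) mod 7
= 85 mod 7 = 1
h=1 → Sunday

Sunday


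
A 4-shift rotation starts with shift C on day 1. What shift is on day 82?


Shift D

Shifts: A, B, C, D
Start: C (index 2)
Day 82: (2 + 82 - 1) mod 4
= 83 mod 4
= 3
Index 3 → shift D


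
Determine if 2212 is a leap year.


Yes

Rules: divisible by 4 AND (not by 100 OR by 400)
2212 ÷ 4 = 553 exactly → divisible by 4
2212 ÷ 100 = 22 remainder 12 → not divisible by 100
Divisible by 4 but not by 100 → leap year


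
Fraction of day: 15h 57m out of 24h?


Total minutes: 15×60 + 57 = 957
Day = 24×60 = 1440 minutes
Fraction = 957/1440 ≈ 0.6646
As a percentage: 957/1440 × 100 ≈ 66.46%

0.6646 (66.46%)


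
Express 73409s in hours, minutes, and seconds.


20h 23m 29s

Hours: 73409 ÷ 3600 = 20 remainder 1409
Minutes: 1409 ÷ 60 = 23 remainder 29
Seconds: 29


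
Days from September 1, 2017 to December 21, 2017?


From September 1, 2017 to December 21, 2017
Rest of September 2017: 30 - 1 = 29
Full months: October 31, November 30
Days into December 2017: 21
Total = 29 + 31 + 30 + 21 = 111 days

111 days


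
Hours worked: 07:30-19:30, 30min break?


11h 30m (690 minutes)

Total time = (19×60+30) - (7×60+30)
= 1170 - 450 = 720 min
Minus break: 720 - 30 = 690 min
= 11h 30m


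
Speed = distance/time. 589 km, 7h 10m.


Distance: 589 km
Time: 7h 10m = 430 min = 430/60 = 43/6 hours
Speed = 589 ÷ (43/6) = 589 × 6 / 43 = 3534/43 ≈ 82.2 km/h

82.2 km/h


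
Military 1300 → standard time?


Hour: 13
13 - 12 = 1 → PM

1:00 PM


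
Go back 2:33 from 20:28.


17:55

Start: 1228 minutes from midnight
Subtract: 153 minutes
Remaining: 1228 - 153 = 1075
Hours: 17, Minutes: 55


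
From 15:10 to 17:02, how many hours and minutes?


1h 52m

End time in minutes: 17×60 + 2 = 1022
Start time in minutes: 15×60 + 10 = 910
Difference = 1022 - 910 = 112 minutes
= 1 hours 52 minutes


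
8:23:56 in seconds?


Hours: 8 × 3600 = 28800
Minutes: 23 × 60 = 1380
Seconds: 56
Total = 28800 + 1380 + 56 = 30236

30236 seconds


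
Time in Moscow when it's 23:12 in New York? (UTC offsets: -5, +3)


Time difference = UTC+3 - UTC-5 = +8 hours
New hour = (23 + 8) mod 24
= 31 mod 24 = 7
Minutes unchanged → 07:12; 31 ≥ 24 → next day

07:12 (next day)


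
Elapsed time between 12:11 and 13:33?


End time in minutes: 13×60 + 33 = 813
Start time in minutes: 12×60 + 11 = 731
Difference = 813 - 731 = 82 minutes
= 1 hours 22 minutes

1h 22m


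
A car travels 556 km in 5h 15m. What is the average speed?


105.9 km/h

Distance: 556 km
Time: 5h 15m = 315 min = 315/60 = 21/4 hours
Speed = 556 ÷ (21/4) = 556 × 4 / 21 = 2224/21 ≈ 105.9 km/h


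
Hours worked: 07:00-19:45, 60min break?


Total time = (19×60+45) - (7×60+0)
= 1185 - 420 = 765 min
Minus break: 765 - 60 = 705 min
= 11h 45m

11h 45m (705 minutes)


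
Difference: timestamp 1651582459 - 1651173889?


Difference = 1651582459 - 1651173889 = 408570 seconds
In hours: 408570 / 3600 ≈ 113.5
In days: 408570 / 86400 ≈ 4.73

408570 seconds (113.5 hours / 4.73 days)


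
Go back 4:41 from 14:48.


Start: 888 minutes from midnight
Subtract: 281 minutes
Remaining: 888 - 281 = 607
Hours: 10, Minutes: 7

10:07


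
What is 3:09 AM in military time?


03:09

Input: 3:09 AM
AM hour stays: 3


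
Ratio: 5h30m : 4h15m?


Duration 1: 330 minutes
Duration 2: 255 minutes
Ratio = 330:255
GCD = 15
Simplified = 22:17
As a decimal: 22/17 ≈ 1.29

22:17 (1.29)


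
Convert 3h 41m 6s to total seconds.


13266 seconds

Hours: 3 × 3600 = 10800
Minutes: 41 × 60 = 2460
Seconds: 6
Total = 10800 + 2460 + 6 = 13266


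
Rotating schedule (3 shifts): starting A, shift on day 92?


Shift B

Shifts: A, B, C
Start: A (index 0)
Day 92: (0 + 92 - 1) mod 3
= 91 mod 3
= 1
Index 1 → shift B


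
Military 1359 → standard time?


1:59 PM

Hour: 13
13 - 12 = 1 → PM


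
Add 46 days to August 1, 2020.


September 16, 2020

Start: August 1, 2020
Add 46 days
August 1 → September 1: 31 - 1 + 1 = 31 days (46 - 31 = 15 left)
September 1 + 15 = September 16, 2020


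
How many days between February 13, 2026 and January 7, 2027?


From February 13, 2026 to January 7, 2027
Rest of February 2026: 28 - 13 = 15
Full months: March 31, April 30, May 31, June 30, July 31, August 31, September 30, October 31, November 30, December 31
Days into January 2027: 7
Total = 15 + 31 + 30 + 31 + 30 + 31 + 31 + 30 + 31 + 30 + 31 + 7 = 328 days

328 days


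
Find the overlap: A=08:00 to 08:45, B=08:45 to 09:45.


Meeting A: 480-525 (in minutes from midnight)
Meeting B: 525-585
Overlap start = max(480, 525) = 525
Overlap end = min(525, 585) = 525
Overlap = max(0, 525 - 525) = 0 min

0 minutes


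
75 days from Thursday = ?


Tuesday

Start: Thursday (index 3)
(3 + 75) mod 7
= 78 mod 7
= 1
Index 1 → Tuesday


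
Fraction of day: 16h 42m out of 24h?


Total minutes: 16×60 + 42 = 1002
Day = 24×60 = 1440 minutes
Fraction = 1002/1440 ≈ 0.6958
As a percentage: 1002/1440 × 100 ≈ 69.58%

0.6958 (69.58%)


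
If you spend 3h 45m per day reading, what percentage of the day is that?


Time: 225 minutes
Day: 1440 minutes
Percentage = (225/1440) × 100 ≈ 15.6%

15.6%


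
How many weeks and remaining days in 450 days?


64 weeks 2 days

Weeks: 450 ÷ 7 = 64 remainder 2


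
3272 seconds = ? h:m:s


Hours: 3272 ÷ 3600 = 0 remainder 3272
Minutes: 3272 ÷ 60 = 54 remainder 32
Seconds: 32

0h 54m 32s


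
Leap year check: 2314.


Rules: divisible by 4 AND (not by 100 OR by 400)
2314 ÷ 4 = 578 remainder 2 → not divisible by 4
Not divisible by 4 → not a leap year

No


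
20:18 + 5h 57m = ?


Start: 1218 minutes from midnight
Add: 357 minutes
Total: 1575 minutes
Hours: 1575 ÷ 60 = 26 remainder 15
26 ≥ 24 → 26 - 24 = 2 (next day)

02:15 (next day)


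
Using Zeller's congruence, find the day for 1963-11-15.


Friday

Zeller's congruence:
q=15, m=11, k=63, j=19
h = (15 + ⌊13×12/5⌋ + 63 + ⌊63/4⌋ + ⌊19/4⌋ - 2×19) mod 7
= (15 + 31 + 63 + 15 + 4 - 38) mod 7
= 90 mod 7 = 6
h=6 → Friday


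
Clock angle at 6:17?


86.5°

Hour hand = 6×30 + 17×0.5 = 188.5°
Minute hand = 17×6 = 102°
Difference = |188.5 - 102| = 86.5°


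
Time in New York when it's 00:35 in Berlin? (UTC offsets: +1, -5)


18:35 (previous day)

Time difference = UTC-5 - UTC+1 = -6 hours
New hour = (0 -6) mod 24
= -6 mod 24 = 18
Minutes unchanged → 18:35; -6 < 0 → previous day


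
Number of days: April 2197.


30 days

Month: April (month 4)
April has 30 days


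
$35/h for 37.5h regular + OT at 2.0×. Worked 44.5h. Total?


Regular: 37.5h × $35 = $1312.50
Overtime: 44.5 - 37.5 = 7.0h
OT pay: 7.0h × $35 × 2.0 = $490.00
Total = $1312.50 + $490.00 = $1802.50

$1802.50


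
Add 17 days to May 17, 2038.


June 3, 2038

Start: May 17, 2038
Add 17 days
May 17 → June 1: 31 - 17 + 1 = 15 days (17 - 15 = 2 left)
June 1 + 2 = June 3, 2038


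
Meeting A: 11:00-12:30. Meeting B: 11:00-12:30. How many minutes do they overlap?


90 minutes

Meeting A: 660-750 (in minutes from midnight)
Meeting B: 660-750
Overlap start = max(660, 660) = 660
Overlap end = min(750, 750) = 750
Overlap = max(0, 750 - 660) = 90 min


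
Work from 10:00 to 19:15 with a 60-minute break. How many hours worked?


Total time = (19×60+15) - (10×60+0)
= 1155 - 600 = 555 min
Minus break: 555 - 60 = 495 min
= 8h 15m

8h 15m (495 minutes)


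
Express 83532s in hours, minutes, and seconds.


Hours: 83532 ÷ 3600 = 23 remainder 732
Minutes: 732 ÷ 60 = 12 remainder 12
Seconds: 12

23h 12m 12s


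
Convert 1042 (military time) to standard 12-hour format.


10:42 AM

Hour: 10
10 < 12 → AM


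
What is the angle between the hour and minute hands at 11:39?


115.5°

Hour hand = 11×30 + 39×0.5 = 349.5°
Minute hand = 39×6 = 234°
Difference = |349.5 - 234| = 115.5°


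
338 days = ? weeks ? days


48 weeks 2 days

Weeks: 338 ÷ 7 = 48 remainder 2


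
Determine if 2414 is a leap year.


Rules: divisible by 4 AND (not by 100 OR by 400)
2414 ÷ 4 = 603 remainder 2 → not divisible by 4
Not divisible by 4 → not a leap year

No


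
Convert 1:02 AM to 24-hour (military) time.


01:02

Input: 1:02 AM
AM hour stays: 1


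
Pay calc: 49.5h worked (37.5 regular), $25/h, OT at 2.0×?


Regular: 37.5h × $25 = $937.50
Overtime: 49.5 - 37.5 = 12.0h
OT pay: 12.0h × $25 × 2.0 = $600.00
Total = $937.50 + $600.00 = $1537.50

$1537.50


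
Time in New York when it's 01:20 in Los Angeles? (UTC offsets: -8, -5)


04:20

Time difference = UTC-5 - UTC-8 = +3 hours
New hour = (1 + 3) mod 24
= 4 mod 24 = 4
Minutes unchanged → 04:20


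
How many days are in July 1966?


Month: July (month 7)
July has 31 days

31 days


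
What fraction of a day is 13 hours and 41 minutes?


Total minutes: 13×60 + 41 = 821
Day = 24×60 = 1440 minutes
Fraction = 821/1440 ≈ 0.5701
As a percentage: 821/1440 × 100 ≈ 57.01%

0.5701 (57.01%)


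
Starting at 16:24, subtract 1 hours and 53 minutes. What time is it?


14:31

Start: 984 minutes from midnight
Subtract: 113 minutes
Remaining: 984 - 113 = 871
Hours: 14, Minutes: 31


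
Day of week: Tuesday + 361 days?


Saturday

Start: Tuesday (index 1)
(1 + 361) mod 7
= 362 mod 7
= 5
Index 5 → Saturday


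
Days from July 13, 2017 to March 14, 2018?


From July 13, 2017 to March 14, 2018
Rest of July 2017: 31 - 13 = 18
Full months: August 31, September 30, October 31, November 30, December 31, January 31, February 2018 28
Days into March 2018: 14
Total = 18 + 31 + 30 + 31 + 30 + 31 + 31 + 28 + 14 = 244 days

244 days


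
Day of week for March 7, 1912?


Thursday

Zeller's congruence:
q=7, m=3, k=12, j=19
h = (7 + ⌊13×4/5⌋ + 12 + ⌊12/4⌋ + ⌊19/4⌋ - 2×19) mod 7
= (7 + 10 + 12 + 3 + 4 - 38) mod 7
= -2 mod 7 = 5
h=5 → Thursday


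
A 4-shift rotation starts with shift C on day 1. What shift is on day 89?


Shift C

Shifts: A, B, C, D
Start: C (index 2)
Day 89: (2 + 89 - 1) mod 4
= 90 mod 4
= 2
Index 2 → shift C


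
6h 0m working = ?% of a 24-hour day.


Time: 360 minutes
Day: 1440 minutes
Percentage = (360/1440) × 100 = 25.0%

25.0%


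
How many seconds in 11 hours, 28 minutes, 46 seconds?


Hours: 11 × 3600 = 39600
Minutes: 28 × 60 = 1680
Seconds: 46
Total = 39600 + 1680 + 46 = 41326

41326 seconds


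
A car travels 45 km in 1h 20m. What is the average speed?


Distance: 45 km
Time: 1h 20m = 80 min = 80/60 = 4/3 hours
Speed = 45 ÷ (4/3) = 45 × 3 / 4 = 135/4 ≈ 33.8 km/h

33.8 km/h


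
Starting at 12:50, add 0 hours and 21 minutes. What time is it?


13:11

Start: 770 minutes from midnight
Add: 21 minutes
Total: 791 minutes
Hours: 791 ÷ 60 = 13 remainder 11


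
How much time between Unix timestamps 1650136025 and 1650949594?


813569 seconds (226.0 hours / 9.42 days)

Difference = 1650949594 - 1650136025 = 813569 seconds
In hours: 813569 / 3600 ≈ 226.0
In days: 813569 / 86400 ≈ 9.42


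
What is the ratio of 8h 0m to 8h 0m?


1:1 (1.00)

Duration 1: 480 minutes
Duration 2: 480 minutes
Ratio = 480:480
GCD = 480
Simplified = 1:1
As a decimal: 1/1 = 1.00


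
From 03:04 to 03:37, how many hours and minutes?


End time in minutes: 3×60 + 37 = 217
Start time in minutes: 3×60 + 4 = 184
Difference = 217 - 184 = 33 minutes
= 0 hours 33 minutes

0h 33m


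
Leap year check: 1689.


No

Rules: divisible by 4 AND (not by 100 OR by 400)
1689 ÷ 4 = 422 remainder 1 → not divisible by 4
Not divisible by 4 → not a leap year


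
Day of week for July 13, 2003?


Zeller's congruence:
q=13, m=7, k=3, j=20
h = (13 + ⌊13×8/5⌋ + 3 + ⌊3/4⌋ + ⌊20/4⌋ - 2×20) mod 7
= (13 + 20 + 3 + 0 + 5 - 40) mod 7
= 1 mod 7 = 1
h=1 → Sunday

Sunday


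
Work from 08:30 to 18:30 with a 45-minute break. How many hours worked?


Total time = (18×60+30) - (8×60+30)
= 1110 - 510 = 600 min
Minus break: 600 - 45 = 555 min
= 9h 15m

9h 15m (555 minutes)


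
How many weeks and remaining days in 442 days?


Weeks: 442 ÷ 7 = 63 remainder 1

63 weeks 1 days


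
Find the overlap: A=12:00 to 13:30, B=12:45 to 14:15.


45 minutes

Meeting A: 720-810 (in minutes from midnight)
Meeting B: 765-855
Overlap start = max(720, 765) = 765
Overlap end = min(810, 855) = 810
Overlap = max(0, 810 - 765) = 45 min


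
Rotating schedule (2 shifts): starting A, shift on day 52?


Shift B

Shifts: A, B
Start: A (index 0)
Day 52: (0 + 52 - 1) mod 2
= 51 mod 2
= 1
Index 1 → shift B


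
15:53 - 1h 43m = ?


14:10

Start: 953 minutes from midnight
Subtract: 103 minutes
Remaining: 953 - 103 = 850
Hours: 14, Minutes: 10


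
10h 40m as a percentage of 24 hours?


Total minutes: 10×60 + 40 = 640
Day = 24×60 = 1440 minutes
Fraction = 640/1440 ≈ 0.4444
As a percentage: 640/1440 × 100 ≈ 44.44%

0.4444 (44.44%)


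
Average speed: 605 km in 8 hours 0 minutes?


Distance: 605 km
Time: 8 hours
Speed = 605 / 8 ≈ 75.6 km/h

75.6 km/h


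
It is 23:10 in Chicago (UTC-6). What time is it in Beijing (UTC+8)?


13:10 (next day)

Time difference = UTC+8 - UTC-6 = +14 hours
New hour = (23 + 14) mod 24
= 37 mod 24 = 13
Minutes unchanged → 13:10; 37 ≥ 24 → next day


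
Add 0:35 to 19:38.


Start: 1178 minutes from midnight
Add: 35 minutes
Total: 1213 minutes
Hours: 1213 ÷ 60 = 20 remainder 13

20:13


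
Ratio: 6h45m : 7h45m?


Duration 1: 405 minutes
Duration 2: 465 minutes
Ratio = 405:465
GCD = 15
Simplified = 27:31
As a decimal: 27/31 ≈ 0.87

27:31 (0.87)


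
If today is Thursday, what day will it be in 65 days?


Start: Thursday (index 3)
(3 + 65) mod 7
= 68 mod 7
= 5
Index 5 → Saturday

Saturday


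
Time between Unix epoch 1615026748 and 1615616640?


Difference = 1615616640 - 1615026748 = 589892 seconds
In hours: 589892 / 3600 ≈ 163.9
In days: 589892 / 86400 ≈ 6.83

589892 seconds (163.9 hours / 6.83 days)


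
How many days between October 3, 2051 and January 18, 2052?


107 days

From October 3, 2051 to January 18, 2052
Rest of October 2051: 31 - 3 = 28
Full months: November 30, December 31
Days into January 2052: 18
Total = 28 + 30 + 31 + 18 = 107 days


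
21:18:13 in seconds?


Hours: 21 × 3600 = 75600
Minutes: 18 × 60 = 1080
Seconds: 13
Total = 75600 + 1080 + 13 = 76693

76693 seconds


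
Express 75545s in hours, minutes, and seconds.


20h 59m 5s

Hours: 75545 ÷ 3600 = 20 remainder 3545
Minutes: 3545 ÷ 60 = 59 remainder 5
Seconds: 5


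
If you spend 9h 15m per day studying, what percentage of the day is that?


38.5%

Time: 555 minutes
Day: 1440 minutes
Percentage = (555/1440) × 100 ≈ 38.5%


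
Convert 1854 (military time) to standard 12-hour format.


Hour: 18
18 - 12 = 6 → PM

6:54 PM


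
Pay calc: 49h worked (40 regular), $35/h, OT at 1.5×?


$1872.50

Regular: 40h × $35 = $1400.00
Overtime: 49 - 40 = 9h
OT pay: 9h × $35 × 1.5 = $472.50
Total = $1400.00 + $472.50 = $1872.50


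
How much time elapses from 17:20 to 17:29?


0h 9m

End time in minutes: 17×60 + 29 = 1049
Start time in minutes: 17×60 + 20 = 1040
Difference = 1049 - 1040 = 9 minutes
= 0 hours 9 minutes


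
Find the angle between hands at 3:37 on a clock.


113.5°

Hour hand = 3×30 + 37×0.5 = 108.5°
Minute hand = 37×6 = 222°
Difference = |108.5 - 222| = 113.5°


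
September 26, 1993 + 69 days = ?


December 4, 1993

Start: September 26, 1993
Add 69 days
September 26 → October 1: 30 - 26 + 1 = 5 days (69 - 5 = 64 left)
October 1 → November 1: 31 - 1 + 1 = 31 days (64 - 31 = 33 left)
November 1 → December 1: 30 - 1 + 1 = 30 days (33 - 30 = 3 left)
December 1 + 3 = December 4, 1993


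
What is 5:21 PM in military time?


Input: 5:21 PM
PM: 5 + 12 = 17

17:21


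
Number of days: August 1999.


Month: August (month 8)
August has 31 days

31 days


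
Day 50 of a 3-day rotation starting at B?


Shift C

Shifts: A, B, C
Start: B (index 1)
Day 50: (1 + 50 - 1) mod 3
= 50 mod 3
= 2
Index 2 → shift C


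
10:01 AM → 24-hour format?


10:01

Input: 10:01 AM
AM hour stays: 10


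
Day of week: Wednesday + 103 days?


Monday

Start: Wednesday (index 2)
(2 + 103) mod 7
= 105 mod 7
= 0
Index 0 → Monday


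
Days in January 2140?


31 days

Month: January (month 1)
January has 31 days


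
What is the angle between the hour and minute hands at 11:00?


30.0°

Hour hand = 11×30 + 0×0.5 = 330.0°
Minute hand = 0×6 = 0°
Difference = |330.0 - 0| = 330.0°
Since > 180°: 360 - 330.0 = 30.0°


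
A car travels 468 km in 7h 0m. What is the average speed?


Distance: 468 km
Time: 7 hours
Speed = 468 / 7 ≈ 66.9 km/h

66.9 km/h


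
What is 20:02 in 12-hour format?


8:02 PM

Hour: 20
20 - 12 = 8 → PM


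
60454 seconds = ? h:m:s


16h 47m 34s

Hours: 60454 ÷ 3600 = 16 remainder 2854
Minutes: 2854 ÷ 60 = 47 remainder 34
Seconds: 34


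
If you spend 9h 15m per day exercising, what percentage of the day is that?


Time: 555 minutes
Day: 1440 minutes
Percentage = (555/1440) × 100 ≈ 38.5%

38.5%


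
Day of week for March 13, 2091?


Zeller's congruence:
q=13, m=3, k=91, j=20
h = (13 + ⌊13×4/5⌋ + 91 + ⌊91/4⌋ + ⌊20/4⌋ - 2×20) mod 7
= (13 + 10 + 91 + 22 + 5 - 40) mod 7
= 101 mod 7 = 3
h=3 → Tuesday

Tuesday


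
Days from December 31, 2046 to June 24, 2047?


From December 31, 2046 to June 24, 2047
Rest of December 2046: 31 - 31 = 0
Full months: January 31, February 2047 28, March 31, April 30, May 31
Days into June 2047: 24
Total = 0 + 31 + 28 + 31 + 30 + 31 + 24 = 175 days

175 days


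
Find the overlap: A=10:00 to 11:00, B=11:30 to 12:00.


Meeting A: 600-660 (in minutes from midnight)
Meeting B: 690-720
Overlap start = max(600, 690) = 690
Overlap end = min(660, 720) = 660
Overlap = max(0, 660 - 690) = 0 min

0 minutes


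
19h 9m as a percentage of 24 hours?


Total minutes: 19×60 + 9 = 1149
Day = 24×60 = 1440 minutes
Fraction = 1149/1440 ≈ 0.7979
As a percentage: 1149/1440 × 100 ≈ 79.79%

0.7979 (79.79%)


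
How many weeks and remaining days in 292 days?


41 weeks 5 days

Weeks: 292 ÷ 7 = 41 remainder 5


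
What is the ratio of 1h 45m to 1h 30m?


Duration 1: 105 minutes
Duration 2: 90 minutes
Ratio = 105:90
GCD = 15
Simplified = 7:6
As a decimal: 7/6 ≈ 1.17

7:6 (1.17)


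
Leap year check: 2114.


Rules: divisible by 4 AND (not by 100 OR by 400)
2114 ÷ 4 = 528 remainder 2 → not divisible by 4
Not divisible by 4 → not a leap year

No


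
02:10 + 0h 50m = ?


03:00

Start: 130 minutes from midnight
Add: 50 minutes
Total: 180 minutes
Hours: 180 ÷ 60 = 3 remainder 0


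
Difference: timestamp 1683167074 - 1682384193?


782881 seconds (217.5 hours / 9.06 days)

Difference = 1683167074 - 1682384193 = 782881 seconds
In hours: 782881 / 3600 ≈ 217.5
In days: 782881 / 86400 ≈ 9.06


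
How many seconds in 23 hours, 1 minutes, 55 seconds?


Hours: 23 × 3600 = 82800
Minutes: 1 × 60 = 60
Seconds: 55
Total = 82800 + 60 + 55 = 82915

82915 seconds


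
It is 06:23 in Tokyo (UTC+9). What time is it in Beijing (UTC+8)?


Time difference = UTC+8 - UTC+9 = -1 hours
New hour = (6 -1) mod 24
= 5 mod 24 = 5
Minutes unchanged → 05:23

05:23


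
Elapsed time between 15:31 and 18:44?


3h 13m

End time in minutes: 18×60 + 44 = 1124
Start time in minutes: 15×60 + 31 = 931
Difference = 1124 - 931 = 193 minutes
= 3 hours 13 minutes


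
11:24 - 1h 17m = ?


10:07

Start: 684 minutes from midnight
Subtract: 77 minutes
Remaining: 684 - 77 = 607
Hours: 10, Minutes: 7


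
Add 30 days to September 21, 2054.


October 21, 2054

Start: September 21, 2054
Add 30 days
September 21 → October 1: 30 - 21 + 1 = 10 days (30 - 10 = 20 left)
October 1 + 20 = October 21, 2054


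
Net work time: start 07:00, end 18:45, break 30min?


Total time = (18×60+45) - (7×60+0)
= 1125 - 420 = 705 min
Minus break: 705 - 30 = 675 min
= 11h 15m

11h 15m (675 minutes)


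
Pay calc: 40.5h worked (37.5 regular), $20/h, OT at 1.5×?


Regular: 37.5h × $20 = $750.00
Overtime: 40.5 - 37.5 = 3.0h
OT pay: 3.0h × $20 × 1.5 = $90.00
Total = $750.00 + $90.00 = $840.00

$840.00


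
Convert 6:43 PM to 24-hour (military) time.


Input: 6:43 PM
PM: 6 + 12 = 18

18:43


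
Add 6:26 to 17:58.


Start: 1078 minutes from midnight
Add: 386 minutes
Total: 1464 minutes
Hours: 1464 ÷ 60 = 24 remainder 24
24 ≥ 24 → 24 - 24 = 0 (next day)

00:24 (next day)


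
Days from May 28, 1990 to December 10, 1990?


196 days

From May 28, 1990 to December 10, 1990
Rest of May 1990: 31 - 28 = 3
Full months: June 30, July 31, August 31, September 30, October 31, November 30
Days into December 1990: 10
Total = 3 + 30 + 31 + 31 + 30 + 31 + 30 + 10 = 196 days


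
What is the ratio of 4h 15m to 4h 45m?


Duration 1: 255 minutes
Duration 2: 285 minutes
Ratio = 255:285
GCD = 15
Simplified = 17:19
As a decimal: 17/19 ≈ 0.89

17:19 (0.89)


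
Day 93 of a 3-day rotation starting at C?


Shifts: A, B, C
Start: C (index 2)
Day 93: (2 + 93 - 1) mod 3
= 94 mod 3
= 1
Index 1 → shift B

Shift B


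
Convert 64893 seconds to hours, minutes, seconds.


18h 1m 33s

Hours: 64893 ÷ 3600 = 18 remainder 93
Minutes: 93 ÷ 60 = 1 remainder 33
Seconds: 33


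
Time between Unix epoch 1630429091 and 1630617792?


188701 seconds (52.4 hours / 2.18 days)

Difference = 1630617792 - 1630429091 = 188701 seconds
In hours: 188701 / 3600 ≈ 52.4
In days: 188701 / 86400 ≈ 2.18


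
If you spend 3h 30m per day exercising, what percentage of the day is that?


Time: 210 minutes
Day: 1440 minutes
Percentage = (210/1440) × 100 ≈ 14.6%

14.6%


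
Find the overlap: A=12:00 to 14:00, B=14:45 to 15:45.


0 minutes

Meeting A: 720-840 (in minutes from midnight)
Meeting B: 885-945
Overlap start = max(720, 885) = 885
Overlap end = min(840, 945) = 840
Overlap = max(0, 840 - 885) = 0 min


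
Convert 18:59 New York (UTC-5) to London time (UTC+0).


Time difference = UTC+0 - UTC-5 = +5 hours
New hour = (18 + 5) mod 24
= 23 mod 24 = 23
Minutes unchanged → 23:59

23:59


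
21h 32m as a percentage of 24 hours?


0.8972 (89.72%)

Total minutes: 21×60 + 32 = 1292
Day = 24×60 = 1440 minutes
Fraction = 1292/1440 ≈ 0.8972
As a percentage: 1292/1440 × 100 ≈ 89.72%


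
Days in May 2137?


Month: May (month 5)
May has 31 days

31 days


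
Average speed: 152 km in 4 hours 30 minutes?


Distance: 152 km
Time: 4h 30m = 270 min = 270/60 = 9/2 hours
Speed = 152 ÷ (9/2) = 152 × 2 / 9 = 304/9 ≈ 33.8 km/h

33.8 km/h


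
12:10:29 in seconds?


Hours: 12 × 3600 = 43200
Minutes: 10 × 60 = 600
Seconds: 29
Total = 43200 + 600 + 29 = 43829

43829 seconds


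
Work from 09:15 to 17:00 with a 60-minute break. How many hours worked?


6h 45m (405 minutes)

Total time = (17×60+0) - (9×60+15)
= 1020 - 555 = 465 min
Minus break: 465 - 60 = 405 min
= 6h 45m


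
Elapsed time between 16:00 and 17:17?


End time in minutes: 17×60 + 17 = 1037
Start time in minutes: 16×60 + 0 = 960
Difference = 1037 - 960 = 77 minutes
= 1 hours 17 minutes

1h 17m


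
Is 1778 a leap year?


Rules: divisible by 4 AND (not by 100 OR by 400)
1778 ÷ 4 = 444 remainder 2 → not divisible by 4
Not divisible by 4 → not a leap year

No


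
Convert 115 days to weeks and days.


16 weeks 3 days

Weeks: 115 ÷ 7 = 16 remainder 3


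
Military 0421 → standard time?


4:21 AM

Hour: 4
4 < 12 → AM


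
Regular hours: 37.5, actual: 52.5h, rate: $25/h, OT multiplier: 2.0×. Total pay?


Regular: 37.5h × $25 = $937.50
Overtime: 52.5 - 37.5 = 15.0h
OT pay: 15.0h × $25 × 2.0 = $750.00
Total = $937.50 + $750.00 = $1687.50

$1687.50


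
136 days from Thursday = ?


Sunday

Start: Thursday (index 3)
(3 + 136) mod 7
= 139 mod 7
= 6
Index 6 → Sunday


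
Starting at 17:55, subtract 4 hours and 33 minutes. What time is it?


13:22

Start: 1075 minutes from midnight
Subtract: 273 minutes
Remaining: 1075 - 273 = 802
Hours: 13, Minutes: 22


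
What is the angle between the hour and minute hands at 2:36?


Hour hand = 2×30 + 36×0.5 = 78.0°
Minute hand = 36×6 = 216°
Difference = |78.0 - 216| = 138.0°

138.0°


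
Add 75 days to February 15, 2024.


April 30, 2024

Start: February 15, 2024
Add 75 days
February 15 → March 1: 29 - 15 + 1 = 15 days (75 - 15 = 60 left)
March 1 → April 1: 31 - 1 + 1 = 31 days (60 - 31 = 29 left)
April 1 + 29 = April 30, 2024


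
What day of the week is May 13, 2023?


Saturday

Zeller's congruence:
q=13, m=5, k=23, j=20
h = (13 + ⌊13×6/5⌋ + 23 + ⌊23/4⌋ + ⌊20/4⌋ - 2×20) mod 7
= (13 + 15 + 23 + 5 + 5 - 40) mod 7
= 21 mod 7 = 0
h=0 → Saturday


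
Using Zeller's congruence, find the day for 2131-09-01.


Saturday

Zeller's congruence:
q=1, m=9, k=31, j=21
h = (1 + ⌊13×10/5⌋ + 31 + ⌊31/4⌋ + ⌊21/4⌋ - 2×21) mod 7
= (1 + 26 + 31 + 7 + 5 - 42) mod 7
= 28 mod 7 = 0
h=0 → Saturday


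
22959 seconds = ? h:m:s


6h 22m 39s

Hours: 22959 ÷ 3600 = 6 remainder 1359
Minutes: 1359 ÷ 60 = 22 remainder 39
Seconds: 39


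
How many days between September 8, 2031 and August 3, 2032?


From September 8, 2031 to August 3, 2032
Rest of September 2031: 30 - 8 = 22
Full months: October 31, November 30, December 31, January 31, February 2032 29, March 31, April 30, May 31, June 30, July 31
Days into August 2032: 3
Total = 22 + 31 + 30 + 31 + 31 + 29 + 31 + 30 + 31 + 30 + 31 + 3 = 330 days

330 days


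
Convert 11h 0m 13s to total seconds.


Hours: 11 × 3600 = 39600
Minutes: 0 × 60 = 0
Seconds: 13
Total = 39600 + 0 + 13 = 39613

39613 seconds


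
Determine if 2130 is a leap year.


Rules: divisible by 4 AND (not by 100 OR by 400)
2130 ÷ 4 = 532 remainder 2 → not divisible by 4
Not divisible by 4 → not a leap year

No


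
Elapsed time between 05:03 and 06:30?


1h 27m

End time in minutes: 6×60 + 30 = 390
Start time in minutes: 5×60 + 3 = 303
Difference = 390 - 303 = 87 minutes
= 1 hours 27 minutes


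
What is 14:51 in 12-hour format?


Hour: 14
14 - 12 = 2 → PM

2:51 PM


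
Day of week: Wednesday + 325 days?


Start: Wednesday (index 2)
(2 + 325) mod 7
= 327 mod 7
= 5
Index 5 → Saturday

Saturday


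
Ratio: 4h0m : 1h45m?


Duration 1: 240 minutes
Duration 2: 105 minutes
Ratio = 240:105
GCD = 15
Simplified = 16:7
As a decimal: 16/7 ≈ 2.29

16:7 (2.29)


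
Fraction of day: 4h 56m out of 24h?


0.2056 (20.56%)

Total minutes: 4×60 + 56 = 296
Day = 24×60 = 1440 minutes
Fraction = 296/1440 ≈ 0.2056
As a percentage: 296/1440 × 100 ≈ 20.56%


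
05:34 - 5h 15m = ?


00:19

Start: 334 minutes from midnight
Subtract: 315 minutes
Remaining: 334 - 315 = 19
Hours: 0, Minutes: 19


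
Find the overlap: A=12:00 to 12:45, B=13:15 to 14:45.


Meeting A: 720-765 (in minutes from midnight)
Meeting B: 795-885
Overlap start = max(720, 795) = 795
Overlap end = min(765, 885) = 765
Overlap = max(0, 765 - 795) = 0 min

0 minutes


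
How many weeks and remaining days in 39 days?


Weeks: 39 ÷ 7 = 5 remainder 4

5 weeks 4 days


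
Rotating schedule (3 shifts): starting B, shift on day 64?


Shift B

Shifts: A, B, C
Start: B (index 1)
Day 64: (1 + 64 - 1) mod 3
= 64 mod 3
= 1
Index 1 → shift B


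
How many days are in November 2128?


Month: November (month 11)
November has 30 days

30 days


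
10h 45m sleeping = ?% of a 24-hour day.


44.8%

Time: 645 minutes
Day: 1440 minutes
Percentage = (645/1440) × 100 ≈ 44.8%


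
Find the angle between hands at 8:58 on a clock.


79.0°

Hour hand = 8×30 + 58×0.5 = 269.0°
Minute hand = 58×6 = 348°
Difference = |269.0 - 348| = 79.0°


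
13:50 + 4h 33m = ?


18:23

Start: 830 minutes from midnight
Add: 273 minutes
Total: 1103 minutes
Hours: 1103 ÷ 60 = 18 remainder 23


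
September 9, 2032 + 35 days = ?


October 14, 2032

Start: September 9, 2032
Add 35 days
September 9 → October 1: 30 - 9 + 1 = 22 days (35 - 22 = 13 left)
October 1 + 13 = October 14, 2032


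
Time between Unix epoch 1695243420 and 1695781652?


538232 seconds (149.5 hours / 6.23 days)

Difference = 1695781652 - 1695243420 = 538232 seconds
In hours: 538232 / 3600 ≈ 149.5
In days: 538232 / 86400 ≈ 6.23


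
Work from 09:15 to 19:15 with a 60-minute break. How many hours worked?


Total time = (19×60+15) - (9×60+15)
= 1155 - 555 = 600 min
Minus break: 600 - 60 = 540 min
= 9h 0m

9h 0m (540 minutes)


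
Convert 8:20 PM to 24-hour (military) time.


Input: 8:20 PM
PM: 8 + 12 = 20

20:20


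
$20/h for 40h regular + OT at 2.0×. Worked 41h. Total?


$840.00

Regular: 40h × $20 = $800.00
Overtime: 41 - 40 = 1h
OT pay: 1h × $20 × 2.0 = $40.00
Total = $800.00 + $40.00 = $840.00


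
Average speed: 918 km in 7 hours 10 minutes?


Distance: 918 km
Time: 7h 10m = 430 min = 430/60 = 43/6 hours
Speed = 918 ÷ (43/6) = 918 × 6 / 43 = 5508/43 ≈ 128.1 km/h

128.1 km/h


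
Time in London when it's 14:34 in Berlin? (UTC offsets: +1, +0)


Time difference = UTC+0 - UTC+1 = -1 hours
New hour = (14 -1) mod 24
= 13 mod 24 = 13
Minutes unchanged → 13:34

13:34


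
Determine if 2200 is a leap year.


Rules: divisible by 4 AND (not by 100 OR by 400)
2200 ÷ 4 = 550 exactly → divisible by 4
2200 ÷ 100 = 22 exactly → divisible by 100
2200 ÷ 400 = 5 remainder 200 → not divisible by 400
Divisible by 100 but not by 400 → not a leap year

No


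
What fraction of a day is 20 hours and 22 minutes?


Total minutes: 20×60 + 22 = 1222
Day = 24×60 = 1440 minutes
Fraction = 1222/1440 ≈ 0.8486
As a percentage: 1222/1440 × 100 ≈ 84.86%

0.8486 (84.86%)


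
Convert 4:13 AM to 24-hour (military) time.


Input: 4:13 AM
AM hour stays: 4

04:13


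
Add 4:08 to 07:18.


Start: 438 minutes from midnight
Add: 248 minutes
Total: 686 minutes
Hours: 686 ÷ 60 = 11 remainder 26

11:26


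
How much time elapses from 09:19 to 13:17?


3h 58m

End time in minutes: 13×60 + 17 = 797
Start time in minutes: 9×60 + 19 = 559
Difference = 797 - 559 = 238 minutes
= 3 hours 58 minutes


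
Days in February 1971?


Month: February (month 2)
February: 28 or 29 (leap year)
1971 leap year? No

28 days


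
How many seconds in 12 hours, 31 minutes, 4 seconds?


Hours: 12 × 3600 = 43200
Minutes: 31 × 60 = 1860
Seconds: 4
Total = 43200 + 1860 + 4 = 45064

45064 seconds


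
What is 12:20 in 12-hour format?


12:20 PM

Hour: 12
12 → 12 PM (noon)


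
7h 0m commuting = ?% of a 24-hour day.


29.2%

Time: 420 minutes
Day: 1440 minutes
Percentage = (420/1440) × 100 ≈ 29.2%


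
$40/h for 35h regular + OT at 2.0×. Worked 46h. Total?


$2280.00

Regular: 35h × $40 = $1400.00
Overtime: 46 - 35 = 11h
OT pay: 11h × $40 × 2.0 = $880.00
Total = $1400.00 + $880.00 = $2280.00


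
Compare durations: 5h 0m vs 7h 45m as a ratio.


20:31 (0.65)

Duration 1: 300 minutes
Duration 2: 465 minutes
Ratio = 300:465
GCD = 15
Simplified = 20:31
As a decimal: 20/31 ≈ 0.65


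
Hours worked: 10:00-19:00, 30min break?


8h 30m (510 minutes)

Total time = (19×60+0) - (10×60+0)
= 1140 - 600 = 540 min
Minus break: 540 - 30 = 510 min
= 8h 30m


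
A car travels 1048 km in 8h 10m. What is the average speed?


Distance: 1048 km
Time: 8h 10m = 490 min = 490/60 = 49/6 hours
Speed = 1048 ÷ (49/6) = 1048 × 6 / 49 = 6288/49 ≈ 128.3 km/h

128.3 km/h


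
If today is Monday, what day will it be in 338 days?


Wednesday

Start: Monday (index 0)
(0 + 338) mod 7
= 338 mod 7
= 2
Index 2 → Wednesday


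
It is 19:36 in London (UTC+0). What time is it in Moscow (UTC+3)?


22:36

Time difference = UTC+3 - UTC+0 = +3 hours
New hour = (19 + 3) mod 24
= 22 mod 24 = 22
Minutes unchanged → 22:36


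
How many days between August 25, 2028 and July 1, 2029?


From August 25, 2028 to July 1, 2029
Rest of August 2028: 31 - 25 = 6
Full months: September 30, October 31, November 30, December 31, January 31, February 2029 28, March 31, April 30, May 31, June 30
Days into July 2029: 1
Total = 6 + 30 + 31 + 30 + 31 + 31 + 28 + 31 + 30 + 31 + 30 + 1 = 310 days

310 days


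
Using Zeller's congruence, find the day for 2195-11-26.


Zeller's congruence:
q=26, m=11, k=95, j=21
h = (26 + ⌊13×12/5⌋ + 95 + ⌊95/4⌋ + ⌊21/4⌋ - 2×21) mod 7
= (26 + 31 + 95 + 23 + 5 - 42) mod 7
= 138 mod 7 = 5
h=5 → Thursday

Thursday


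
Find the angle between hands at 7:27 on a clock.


61.5°

Hour hand = 7×30 + 27×0.5 = 223.5°
Minute hand = 27×6 = 162°
Difference = |223.5 - 162| = 61.5°


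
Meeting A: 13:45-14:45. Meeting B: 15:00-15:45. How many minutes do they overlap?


Meeting A: 825-885 (in minutes from midnight)
Meeting B: 900-945
Overlap start = max(825, 900) = 900
Overlap end = min(885, 945) = 885
Overlap = max(0, 885 - 900) = 0 min

0 minutes


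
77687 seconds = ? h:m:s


21h 34m 47s

Hours: 77687 ÷ 3600 = 21 remainder 2087
Minutes: 2087 ÷ 60 = 34 remainder 47
Seconds: 47


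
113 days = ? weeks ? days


Weeks: 113 ÷ 7 = 16 remainder 1

16 weeks 1 days


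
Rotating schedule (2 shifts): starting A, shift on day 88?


Shifts: A, B
Start: A (index 0)
Day 88: (0 + 88 - 1) mod 2
= 87 mod 2
= 1
Index 1 → shift B

Shift B


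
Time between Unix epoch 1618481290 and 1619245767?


Difference = 1619245767 - 1618481290 = 764477 seconds
In hours: 764477 / 3600 ≈ 212.4
In days: 764477 / 86400 ≈ 8.85

764477 seconds (212.4 hours / 8.85 days)


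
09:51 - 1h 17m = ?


08:34

Start: 591 minutes from midnight
Subtract: 77 minutes
Remaining: 591 - 77 = 514
Hours: 8, Minutes: 34


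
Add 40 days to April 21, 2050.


May 31, 2050

Start: April 21, 2050
Add 40 days
April 21 → May 1: 30 - 21 + 1 = 10 days (40 - 10 = 30 left)
May 1 + 30 = May 31, 2050


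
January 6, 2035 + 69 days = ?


March 16, 2035

Start: January 6, 2035
Add 69 days
January 6 → February 1: 31 - 6 + 1 = 26 days (69 - 26 = 43 left)
February 1 → March 1: 28 - 1 + 1 = 28 days (43 - 28 = 15 left)
March 1 + 15 = March 16, 2035


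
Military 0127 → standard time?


Hour: 1
1 < 12 → AM

1:27 AM


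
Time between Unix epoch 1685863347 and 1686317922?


Difference = 1686317922 - 1685863347 = 454575 seconds
In hours: 454575 / 3600 ≈ 126.3
In days: 454575 / 86400 ≈ 5.26

454575 seconds (126.3 hours / 5.26 days)


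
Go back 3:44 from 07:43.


03:59

Start: 463 minutes from midnight
Subtract: 224 minutes
Remaining: 463 - 224 = 239
Hours: 3, Minutes: 59


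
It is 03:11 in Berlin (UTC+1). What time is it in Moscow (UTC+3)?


Time difference = UTC+3 - UTC+1 = +2 hours
New hour = (3 + 2) mod 24
= 5 mod 24 = 5
Minutes unchanged → 05:11

05:11


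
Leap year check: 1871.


No

Rules: divisible by 4 AND (not by 100 OR by 400)
1871 ÷ 4 = 467 remainder 3 → not divisible by 4
Not divisible by 4 → not a leap year


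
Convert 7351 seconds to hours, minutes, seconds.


2h 2m 31s

Hours: 7351 ÷ 3600 = 2 remainder 151
Minutes: 151 ÷ 60 = 2 remainder 31
Seconds: 31


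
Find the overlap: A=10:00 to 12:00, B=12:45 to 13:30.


Meeting A: 600-720 (in minutes from midnight)
Meeting B: 765-810
Overlap start = max(600, 765) = 765
Overlap end = min(720, 810) = 720
Overlap = max(0, 720 - 765) = 0 min

0 minutes


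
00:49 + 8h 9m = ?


Start: 49 minutes from midnight
Add: 489 minutes
Total: 538 minutes
Hours: 538 ÷ 60 = 8 remainder 58

08:58


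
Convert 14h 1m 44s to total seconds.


50504 seconds

Hours: 14 × 3600 = 50400
Minutes: 1 × 60 = 60
Seconds: 44
Total = 50400 + 60 + 44 = 50504


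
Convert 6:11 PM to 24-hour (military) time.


18:11

Input: 6:11 PM
PM: 6 + 12 = 18


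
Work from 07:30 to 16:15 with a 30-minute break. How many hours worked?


8h 15m (495 minutes)

Total time = (16×60+15) - (7×60+30)
= 975 - 450 = 525 min
Minus break: 525 - 30 = 495 min
= 8h 15m


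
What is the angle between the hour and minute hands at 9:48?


6.0°

Hour hand = 9×30 + 48×0.5 = 294.0°
Minute hand = 48×6 = 288°
Difference = |294.0 - 288| = 6.0°


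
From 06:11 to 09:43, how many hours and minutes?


End time in minutes: 9×60 + 43 = 583
Start time in minutes: 6×60 + 11 = 371
Difference = 583 - 371 = 212 minutes
= 3 hours 32 minutes

3h 32m


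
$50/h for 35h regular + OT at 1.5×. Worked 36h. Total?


Regular: 35h × $50 = $1750.00
Overtime: 36 - 35 = 1h
OT pay: 1h × $50 × 1.5 = $75.00
Total = $1750.00 + $75.00 = $1825.00

$1825.00


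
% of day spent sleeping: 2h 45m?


11.5%

Time: 165 minutes
Day: 1440 minutes
Percentage = (165/1440) × 100 ≈ 11.5%


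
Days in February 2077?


Month: February (month 2)
February: 28 or 29 (leap year)
2077 leap year? No

28 days


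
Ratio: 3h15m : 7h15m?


13:29 (0.45)

Duration 1: 195 minutes
Duration 2: 435 minutes
Ratio = 195:435
GCD = 15
Simplified = 13:29
As a decimal: 13/29 ≈ 0.45


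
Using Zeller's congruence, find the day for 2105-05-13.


Wednesday

Zeller's congruence:
q=13, m=5, k=5, j=21
h = (13 + ⌊13×6/5⌋ + 5 + ⌊5/4⌋ + ⌊21/4⌋ - 2×21) mod 7
= (13 + 15 + 5 + 1 + 5 - 42) mod 7
= -3 mod 7 = 4
h=4 → Wednesday


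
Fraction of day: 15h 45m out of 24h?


Total minutes: 15×60 + 45 = 945
Day = 24×60 = 1440 minutes
Fraction = 945/1440 ≈ 0.6563
As a percentage: 945/1440 × 100 ≈ 65.63%

0.6563 (65.63%)


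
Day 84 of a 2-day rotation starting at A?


Shifts: A, B
Start: A (index 0)
Day 84: (0 + 84 - 1) mod 2
= 83 mod 2
= 1
Index 1 → shift B

Shift B


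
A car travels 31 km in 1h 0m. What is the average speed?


31.0 km/h

Distance: 31 km
Time: 1 hours
Speed = 31 / 1 = 31.0 km/h


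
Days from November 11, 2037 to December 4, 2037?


From November 11, 2037 to December 4, 2037
Rest of November 2037: 30 - 11 = 19
Days into December 2037: 4
Total = 19 + 4 = 23 days

23 days


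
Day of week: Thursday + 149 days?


Start: Thursday (index 3)
(3 + 149) mod 7
= 152 mod 7
= 5
Index 5 → Saturday

Saturday


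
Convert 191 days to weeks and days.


Weeks: 191 ÷ 7 = 27 remainder 2

27 weeks 2 days


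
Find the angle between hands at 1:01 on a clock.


Hour hand = 1×30 + 1×0.5 = 30.5°
Minute hand = 1×6 = 6°
Difference = |30.5 - 6| = 24.5°

24.5°


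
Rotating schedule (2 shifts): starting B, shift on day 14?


Shift A

Shifts: A, B
Start: B (index 1)
Day 14: (1 + 14 - 1) mod 2
= 14 mod 2
= 0
Index 0 → shift A


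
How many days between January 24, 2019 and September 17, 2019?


From January 24, 2019 to September 17, 2019
Rest of January 2019: 31 - 24 = 7
Full months: February 2019 28, March 31, April 30, May 31, June 30, July 31, August 31
Days into September 2019: 17
Total = 7 + 28 + 31 + 30 + 31 + 30 + 31 + 31 + 17 = 236 days

236 days


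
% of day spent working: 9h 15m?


38.5%

Time: 555 minutes
Day: 1440 minutes
Percentage = (555/1440) × 100 ≈ 38.5%
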